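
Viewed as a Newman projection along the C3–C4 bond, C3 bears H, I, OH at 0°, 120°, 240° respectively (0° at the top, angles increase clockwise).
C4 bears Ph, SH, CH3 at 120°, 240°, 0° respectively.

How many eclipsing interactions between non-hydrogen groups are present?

Non-H eclipsing pairs: I(120°)/Ph(120°); OH(240°)/SH(240°) — 2 interactions.

2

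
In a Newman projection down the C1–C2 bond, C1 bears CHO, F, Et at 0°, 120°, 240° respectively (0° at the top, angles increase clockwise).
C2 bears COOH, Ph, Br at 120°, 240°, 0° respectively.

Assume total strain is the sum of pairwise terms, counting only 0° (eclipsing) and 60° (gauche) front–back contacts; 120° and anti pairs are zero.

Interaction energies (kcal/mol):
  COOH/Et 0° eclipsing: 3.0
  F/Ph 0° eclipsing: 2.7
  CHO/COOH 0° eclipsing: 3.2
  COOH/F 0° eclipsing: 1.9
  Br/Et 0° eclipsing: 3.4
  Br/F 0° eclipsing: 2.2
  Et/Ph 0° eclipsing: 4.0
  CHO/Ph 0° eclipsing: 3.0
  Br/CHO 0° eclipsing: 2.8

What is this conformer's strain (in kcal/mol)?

This conformer (eclipsed): CHO(0°)/Br(0°) eclipsed 2.8; F(120°)/COOH(120°) eclipsed 1.9; Et(240°)/Ph(240°) eclipsed 4.0 → 8.7 kcal/mol.

8.7 kcal/mol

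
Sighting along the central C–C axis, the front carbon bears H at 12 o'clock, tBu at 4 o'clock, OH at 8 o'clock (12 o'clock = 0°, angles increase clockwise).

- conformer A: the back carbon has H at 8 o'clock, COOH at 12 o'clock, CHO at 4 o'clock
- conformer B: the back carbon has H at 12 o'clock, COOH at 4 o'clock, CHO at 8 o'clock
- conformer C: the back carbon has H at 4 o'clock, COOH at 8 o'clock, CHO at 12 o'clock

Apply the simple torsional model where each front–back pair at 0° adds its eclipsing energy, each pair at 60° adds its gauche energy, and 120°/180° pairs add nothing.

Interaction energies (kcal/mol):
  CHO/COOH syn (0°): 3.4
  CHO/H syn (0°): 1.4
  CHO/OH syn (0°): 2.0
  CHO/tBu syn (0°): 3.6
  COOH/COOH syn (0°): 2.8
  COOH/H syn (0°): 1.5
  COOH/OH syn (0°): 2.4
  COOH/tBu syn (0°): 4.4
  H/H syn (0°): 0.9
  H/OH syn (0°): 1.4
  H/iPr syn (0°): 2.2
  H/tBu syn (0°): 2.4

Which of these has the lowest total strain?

C

A (eclipsed): H–COOH eclipsed, tBu–CHO eclipsed, OH–H eclipsed; 1.5 + 3.6 + 1.4 = 6.5 kcal/mol.
B (eclipsed): H–H eclipsed, tBu–COOH eclipsed, OH–CHO eclipsed; 0.9 + 4.4 + 2.0 = 7.3 kcal/mol.
C (eclipsed): H–CHO eclipsed, tBu–H eclipsed, OH–COOH eclipsed; 1.4 + 2.4 + 2.4 = 6.2 kcal/mol.
C has the lowest total (6.2 kcal/mol).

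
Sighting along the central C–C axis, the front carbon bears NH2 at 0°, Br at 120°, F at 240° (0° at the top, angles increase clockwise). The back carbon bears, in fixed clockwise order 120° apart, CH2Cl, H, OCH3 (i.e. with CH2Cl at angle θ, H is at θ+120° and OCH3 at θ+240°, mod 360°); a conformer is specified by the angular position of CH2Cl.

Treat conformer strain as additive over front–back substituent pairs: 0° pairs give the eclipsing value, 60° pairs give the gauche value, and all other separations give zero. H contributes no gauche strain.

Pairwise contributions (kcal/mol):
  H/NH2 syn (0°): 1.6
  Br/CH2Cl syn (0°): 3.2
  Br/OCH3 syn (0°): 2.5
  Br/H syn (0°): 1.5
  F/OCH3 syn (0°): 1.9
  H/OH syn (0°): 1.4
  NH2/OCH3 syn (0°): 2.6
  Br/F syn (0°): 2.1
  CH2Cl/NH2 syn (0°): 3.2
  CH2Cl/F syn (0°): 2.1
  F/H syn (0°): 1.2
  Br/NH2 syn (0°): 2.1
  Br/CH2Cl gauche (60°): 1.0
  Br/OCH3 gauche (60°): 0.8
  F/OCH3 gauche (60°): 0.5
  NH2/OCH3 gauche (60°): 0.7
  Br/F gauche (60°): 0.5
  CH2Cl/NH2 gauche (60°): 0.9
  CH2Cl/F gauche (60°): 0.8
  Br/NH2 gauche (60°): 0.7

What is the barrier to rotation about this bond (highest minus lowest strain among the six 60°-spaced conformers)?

CH2Cl at 0° (eclipsed): NH2(0°)/CH2Cl(0°) eclipsed 3.2; Br(120°)/H(120°) eclipsed 1.5; F(240°)/OCH3(240°) eclipsed 1.9 → 6.6 kcal/mol.
CH2Cl at 60° (staggered): NH2(0°)/CH2Cl(60°) gauche 0.9; NH2(0°)/OCH3(300°) gauche 0.7; Br(120°)/CH2Cl(60°) gauche 1.0; F(240°)/OCH3(300°) gauche 0.5 → 3.1 kcal/mol.
CH2Cl at 120° (eclipsed): NH2(0°)/OCH3(0°) eclipsed 2.6; Br(120°)/CH2Cl(120°) eclipsed 3.2; F(240°)/H(240°) eclipsed 1.2 → 7.0 kcal/mol.
CH2Cl at 180° (staggered): NH2(0°)/OCH3(60°) gauche 0.7; Br(120°)/CH2Cl(180°) gauche 1.0; Br(120°)/OCH3(60°) gauche 0.8; F(240°)/CH2Cl(180°) gauche 0.8 → 3.3 kcal/mol.
CH2Cl at 240° (eclipsed): NH2(0°)/H(0°) eclipsed 1.6; Br(120°)/OCH3(120°) eclipsed 2.5; F(240°)/CH2Cl(240°) eclipsed 2.1 → 6.2 kcal/mol.
CH2Cl at 300° (staggered): NH2(0°)/CH2Cl(300°) gauche 0.9; Br(120°)/OCH3(180°) gauche 0.8; F(240°)/CH2Cl(300°) gauche 0.8; F(240°)/OCH3(180°) gauche 0.5 → 3.0 kcal/mol.
Max at 120° (7.0 kcal/mol), min at 300° (3.0 kcal/mol); barrier = 4.0 kcal/mol.

4.0 kcal/mol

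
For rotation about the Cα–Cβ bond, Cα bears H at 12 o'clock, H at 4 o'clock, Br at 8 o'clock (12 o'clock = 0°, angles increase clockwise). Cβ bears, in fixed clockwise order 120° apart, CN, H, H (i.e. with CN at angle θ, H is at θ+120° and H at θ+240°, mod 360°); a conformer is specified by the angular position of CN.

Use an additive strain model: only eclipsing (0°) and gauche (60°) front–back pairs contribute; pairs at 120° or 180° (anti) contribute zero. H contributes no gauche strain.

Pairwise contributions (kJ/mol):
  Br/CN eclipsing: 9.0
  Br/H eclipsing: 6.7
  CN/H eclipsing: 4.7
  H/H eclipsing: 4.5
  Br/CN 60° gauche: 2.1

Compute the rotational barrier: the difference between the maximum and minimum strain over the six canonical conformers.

CN at 0° is eclipsed. H at 0° is eclipsed with CN at 0° (4.7); H at 120° is eclipsed with H at 120° (4.5); Br at 240° is eclipsed with H at 240° (6.7). Total 15.9 kJ/mol.
CN at 60° (staggered): no non-H gauche contacts → 0.0 kJ/mol.
CN at 120° is eclipsed. H at 0° is eclipsed with H at 0° (4.5); H at 120° is eclipsed with CN at 120° (4.7); Br at 240° is eclipsed with H at 240° (6.7). Total 15.9 kJ/mol.
CN at 180° is staggered. Br at 240° is gauche with CN at 180° (2.1). Total 2.1 kJ/mol.
CN at 240° is eclipsed. H at 0° is eclipsed with H at 0° (4.5); H at 120° is eclipsed with H at 120° (4.5); Br at 240° is eclipsed with CN at 240° (9.0). Total 18.0 kJ/mol.
CN at 300° is staggered. Br at 240° is gauche with CN at 300° (2.1). Total 2.1 kJ/mol.
Max at 240° (18.0 kJ/mol), min at 60° (0.0 kJ/mol); barrier = 18.0 kJ/mol.

18.0 kJ/mol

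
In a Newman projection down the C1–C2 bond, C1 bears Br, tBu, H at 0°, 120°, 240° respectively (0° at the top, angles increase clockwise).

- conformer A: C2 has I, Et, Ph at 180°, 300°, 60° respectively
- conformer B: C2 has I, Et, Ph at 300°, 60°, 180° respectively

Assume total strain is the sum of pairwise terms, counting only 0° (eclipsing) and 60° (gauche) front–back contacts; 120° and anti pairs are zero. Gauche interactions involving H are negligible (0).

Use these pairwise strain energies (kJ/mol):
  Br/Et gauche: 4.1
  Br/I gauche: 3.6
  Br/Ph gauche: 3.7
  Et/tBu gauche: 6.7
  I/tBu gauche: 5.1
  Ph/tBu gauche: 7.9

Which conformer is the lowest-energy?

A (staggered): Br(0°)/Et(300°) gauche 4.1; Br(0°)/Ph(60°) gauche 3.7; tBu(120°)/I(180°) gauche 5.1; tBu(120°)/Ph(60°) gauche 7.9 → 20.8 kJ/mol.
B (staggered): Br(0°)/I(300°) gauche 3.6; Br(0°)/Et(60°) gauche 4.1; tBu(120°)/Et(60°) gauche 6.7; tBu(120°)/Ph(180°) gauche 7.9 → 22.3 kJ/mol.
A has the lowest total (20.8 kJ/mol).

A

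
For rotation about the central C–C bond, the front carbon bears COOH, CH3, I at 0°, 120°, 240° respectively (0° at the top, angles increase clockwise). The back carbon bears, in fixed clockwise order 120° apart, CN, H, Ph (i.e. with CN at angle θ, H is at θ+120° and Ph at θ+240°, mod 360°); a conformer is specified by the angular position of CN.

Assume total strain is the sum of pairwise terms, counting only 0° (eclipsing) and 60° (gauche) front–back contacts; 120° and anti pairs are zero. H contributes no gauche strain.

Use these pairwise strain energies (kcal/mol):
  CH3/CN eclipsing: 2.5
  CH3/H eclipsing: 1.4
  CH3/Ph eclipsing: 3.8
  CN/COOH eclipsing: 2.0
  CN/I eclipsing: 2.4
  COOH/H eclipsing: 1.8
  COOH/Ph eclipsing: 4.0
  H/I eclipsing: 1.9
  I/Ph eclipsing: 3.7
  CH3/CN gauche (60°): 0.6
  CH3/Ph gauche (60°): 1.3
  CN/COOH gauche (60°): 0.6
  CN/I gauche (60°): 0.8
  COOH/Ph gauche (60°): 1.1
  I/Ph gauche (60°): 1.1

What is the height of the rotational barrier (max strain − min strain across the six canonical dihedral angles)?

5.0 kcal/mol

CN at 0° (eclipsed): COOH–CN eclipsed, CH3–H eclipsed, I–Ph eclipsed; 2.0 + 1.4 + 3.7 = 7.1 kcal/mol.
CN at 60° (staggered): COOH–CN gauche, COOH–Ph gauche, CH3–CN gauche, I–Ph gauche; 0.6 + 1.1 + 0.6 + 1.1 = 3.4 kcal/mol.
CN at 120° (eclipsed): COOH–Ph eclipsed, CH3–CN eclipsed, I–H eclipsed; 4.0 + 2.5 + 1.9 = 8.4 kcal/mol.
CN at 180° (staggered): COOH–Ph gauche, CH3–CN gauche, CH3–Ph gauche, I–CN gauche; 1.1 + 0.6 + 1.3 + 0.8 = 3.8 kcal/mol.
CN at 240° (eclipsed): COOH–H eclipsed, CH3–Ph eclipsed, I–CN eclipsed; 1.8 + 3.8 + 2.4 = 8.0 kcal/mol.
CN at 300° (staggered): COOH–CN gauche, CH3–Ph gauche, I–CN gauche, I–Ph gauche; 0.6 + 1.3 + 0.8 + 1.1 = 3.8 kcal/mol.
Max at 120° (8.4 kcal/mol), min at 60° (3.4 kcal/mol); barrier = 5.0 kcal/mol.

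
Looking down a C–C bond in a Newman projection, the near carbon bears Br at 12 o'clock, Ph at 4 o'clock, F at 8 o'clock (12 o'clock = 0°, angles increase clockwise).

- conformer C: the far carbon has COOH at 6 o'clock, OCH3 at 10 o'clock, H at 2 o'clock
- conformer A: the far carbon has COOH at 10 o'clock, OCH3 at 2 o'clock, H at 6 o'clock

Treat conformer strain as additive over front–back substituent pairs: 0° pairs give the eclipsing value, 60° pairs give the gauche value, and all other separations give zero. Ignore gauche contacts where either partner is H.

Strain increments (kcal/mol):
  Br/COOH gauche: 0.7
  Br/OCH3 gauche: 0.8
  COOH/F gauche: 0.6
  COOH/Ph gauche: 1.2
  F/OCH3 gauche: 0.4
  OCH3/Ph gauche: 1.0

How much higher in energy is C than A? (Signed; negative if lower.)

-0.1 kcal/mol

C (staggered): Br–OCH3 gauche, Ph–COOH gauche, F–COOH gauche, F–OCH3 gauche; 0.8 + 1.2 + 0.6 + 0.4 = 3.0 kcal/mol.
A (staggered): Br–COOH gauche, Br–OCH3 gauche, Ph–OCH3 gauche, F–COOH gauche; 0.7 + 0.8 + 1.0 + 0.6 = 3.1 kcal/mol.
E(C) − E(A) = 3.0 − 3.1 = -0.1 kcal/mol.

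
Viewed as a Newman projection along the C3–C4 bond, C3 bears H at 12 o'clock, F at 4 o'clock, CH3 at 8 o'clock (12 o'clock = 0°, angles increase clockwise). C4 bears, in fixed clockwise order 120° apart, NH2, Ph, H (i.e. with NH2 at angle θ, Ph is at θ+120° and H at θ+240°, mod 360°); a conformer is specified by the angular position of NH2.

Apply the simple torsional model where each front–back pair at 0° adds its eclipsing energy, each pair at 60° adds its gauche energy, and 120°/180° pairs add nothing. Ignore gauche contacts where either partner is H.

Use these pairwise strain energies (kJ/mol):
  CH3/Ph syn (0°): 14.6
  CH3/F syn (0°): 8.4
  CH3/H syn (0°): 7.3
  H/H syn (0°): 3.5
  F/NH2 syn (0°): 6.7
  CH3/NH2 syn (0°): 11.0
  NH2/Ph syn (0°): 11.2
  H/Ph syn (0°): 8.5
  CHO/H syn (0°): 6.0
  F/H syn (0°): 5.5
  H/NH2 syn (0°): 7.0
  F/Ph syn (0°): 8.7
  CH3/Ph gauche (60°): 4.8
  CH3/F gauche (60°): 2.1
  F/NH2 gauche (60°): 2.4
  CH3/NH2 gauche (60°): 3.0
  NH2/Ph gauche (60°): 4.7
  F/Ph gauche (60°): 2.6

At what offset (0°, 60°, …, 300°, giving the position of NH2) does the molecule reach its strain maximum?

NH2 at 0° (eclipsed): H(0°)/NH2(0°) eclipsed 7.0; F(120°)/Ph(120°) eclipsed 8.7; CH3(240°)/H(240°) eclipsed 7.3 → 23.0 kJ/mol.
NH2 at 60° (staggered): F(120°)/NH2(60°) gauche 2.4; F(120°)/Ph(180°) gauche 2.6; CH3(240°)/Ph(180°) gauche 4.8 → 9.8 kJ/mol.
NH2 at 120° (eclipsed): H(0°)/H(0°) eclipsed 3.5; F(120°)/NH2(120°) eclipsed 6.7; CH3(240°)/Ph(240°) eclipsed 14.6 → 24.8 kJ/mol.
NH2 at 180° (staggered): F(120°)/NH2(180°) gauche 2.4; CH3(240°)/NH2(180°) gauche 3.0; CH3(240°)/Ph(300°) gauche 4.8 → 10.2 kJ/mol.
NH2 at 240° (eclipsed): H(0°)/Ph(0°) eclipsed 8.5; F(120°)/H(120°) eclipsed 5.5; CH3(240°)/NH2(240°) eclipsed 11.0 → 25.0 kJ/mol.
NH2 at 300° (staggered): F(120°)/Ph(60°) gauche 2.6; CH3(240°)/NH2(300°) gauche 3.0 → 5.6 kJ/mol.
The maximum (25.0 kJ/mol) occurs with NH2 at 240°.

240°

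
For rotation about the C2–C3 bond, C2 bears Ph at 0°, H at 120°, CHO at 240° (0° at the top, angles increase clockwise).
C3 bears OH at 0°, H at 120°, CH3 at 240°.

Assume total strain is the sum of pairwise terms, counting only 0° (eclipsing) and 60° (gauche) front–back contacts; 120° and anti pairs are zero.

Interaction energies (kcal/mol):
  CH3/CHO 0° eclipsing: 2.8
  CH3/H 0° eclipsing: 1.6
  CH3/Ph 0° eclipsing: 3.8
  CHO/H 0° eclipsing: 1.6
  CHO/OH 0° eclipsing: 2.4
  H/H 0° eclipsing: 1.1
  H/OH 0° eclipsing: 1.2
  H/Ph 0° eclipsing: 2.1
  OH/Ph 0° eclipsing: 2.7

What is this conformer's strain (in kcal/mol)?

6.6 kcal/mol

This conformer (eclipsed): Ph(0°)/OH(0°) eclipsed 2.7; H(120°)/H(120°) eclipsed 1.1; CHO(240°)/CH3(240°) eclipsed 2.8 → 6.6 kcal/mol.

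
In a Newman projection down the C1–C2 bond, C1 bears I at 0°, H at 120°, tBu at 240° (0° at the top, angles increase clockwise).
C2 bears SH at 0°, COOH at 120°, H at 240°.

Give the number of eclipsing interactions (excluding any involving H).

1

Non-H eclipsing pairs: I(0°)/SH(0°) — 1 interaction.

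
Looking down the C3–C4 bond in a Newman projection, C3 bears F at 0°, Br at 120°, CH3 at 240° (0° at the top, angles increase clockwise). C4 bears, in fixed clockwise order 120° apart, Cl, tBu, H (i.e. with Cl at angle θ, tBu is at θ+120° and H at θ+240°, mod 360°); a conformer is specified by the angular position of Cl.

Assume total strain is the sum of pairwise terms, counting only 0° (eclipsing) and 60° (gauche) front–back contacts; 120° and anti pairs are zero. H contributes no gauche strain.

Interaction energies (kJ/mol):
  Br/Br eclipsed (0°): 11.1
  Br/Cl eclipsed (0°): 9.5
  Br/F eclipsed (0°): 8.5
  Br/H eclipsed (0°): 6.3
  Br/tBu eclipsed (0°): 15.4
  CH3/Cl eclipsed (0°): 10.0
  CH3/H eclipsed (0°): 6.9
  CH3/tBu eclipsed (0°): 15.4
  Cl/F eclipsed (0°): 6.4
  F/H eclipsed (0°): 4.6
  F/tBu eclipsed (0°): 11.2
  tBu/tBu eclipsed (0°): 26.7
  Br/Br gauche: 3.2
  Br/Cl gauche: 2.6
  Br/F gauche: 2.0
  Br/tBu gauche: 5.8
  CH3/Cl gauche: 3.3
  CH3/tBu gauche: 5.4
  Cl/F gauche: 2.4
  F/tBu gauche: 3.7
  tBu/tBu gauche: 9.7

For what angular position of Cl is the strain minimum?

Cl at 0° is eclipsed. F at 0° is eclipsed with Cl at 0° (6.4); Br at 120° is eclipsed with tBu at 120° (15.4); CH3 at 240° is eclipsed with H at 240° (6.9). Total 28.7 kJ/mol.
Cl at 60° is staggered. F at 0° is gauche with Cl at 60° (2.4); Br at 120° is gauche with Cl at 60° (2.6); Br at 120° is gauche with tBu at 180° (5.8); CH3 at 240° is gauche with tBu at 180° (5.4). Total 16.2 kJ/mol.
Cl at 120° is eclipsed. F at 0° is eclipsed with H at 0° (4.6); Br at 120° is eclipsed with Cl at 120° (9.5); CH3 at 240° is eclipsed with tBu at 240° (15.4). Total 29.5 kJ/mol.
Cl at 180° is staggered. F at 0° is gauche with tBu at 300° (3.7); Br at 120° is gauche with Cl at 180° (2.6); CH3 at 240° is gauche with Cl at 180° (3.3); CH3 at 240° is gauche with tBu at 300° (5.4). Total 15.0 kJ/mol.
Cl at 240° is eclipsed. F at 0° is eclipsed with tBu at 0° (11.2); Br at 120° is eclipsed with H at 120° (6.3); CH3 at 240° is eclipsed with Cl at 240° (10.0). Total 27.5 kJ/mol.
Cl at 300° is staggered. F at 0° is gauche with Cl at 300° (2.4); F at 0° is gauche with tBu at 60° (3.7); Br at 120° is gauche with tBu at 60° (5.8); CH3 at 240° is gauche with Cl at 300° (3.3). Total 15.2 kJ/mol.
The minimum (15.0 kJ/mol) occurs with Cl at 180°.

180°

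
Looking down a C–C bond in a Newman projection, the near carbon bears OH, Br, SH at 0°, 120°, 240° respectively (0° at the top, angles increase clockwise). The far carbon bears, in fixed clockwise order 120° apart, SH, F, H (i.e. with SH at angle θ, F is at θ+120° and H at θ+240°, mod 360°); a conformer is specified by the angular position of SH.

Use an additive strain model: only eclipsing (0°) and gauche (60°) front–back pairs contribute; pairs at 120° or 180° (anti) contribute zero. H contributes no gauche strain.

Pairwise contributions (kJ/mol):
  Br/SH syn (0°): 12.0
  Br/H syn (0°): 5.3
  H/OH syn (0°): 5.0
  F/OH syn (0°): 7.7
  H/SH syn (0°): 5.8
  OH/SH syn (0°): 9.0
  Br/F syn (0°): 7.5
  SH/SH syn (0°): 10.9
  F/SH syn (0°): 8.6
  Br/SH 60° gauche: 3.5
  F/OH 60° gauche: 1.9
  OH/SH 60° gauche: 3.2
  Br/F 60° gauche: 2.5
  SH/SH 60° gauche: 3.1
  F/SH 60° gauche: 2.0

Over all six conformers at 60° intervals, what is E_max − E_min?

15.1 kJ/mol

SH at 0° (eclipsed): OH(0°)/SH(0°) eclipsed 9.0; Br(120°)/F(120°) eclipsed 7.5; SH(240°)/H(240°) eclipsed 5.8 → 22.3 kJ/mol.
SH at 60° (staggered): OH(0°)/SH(60°) gauche 3.2; Br(120°)/SH(60°) gauche 3.5; Br(120°)/F(180°) gauche 2.5; SH(240°)/F(180°) gauche 2.0 → 11.2 kJ/mol.
SH at 120° (eclipsed): OH(0°)/H(0°) eclipsed 5.0; Br(120°)/SH(120°) eclipsed 12.0; SH(240°)/F(240°) eclipsed 8.6 → 25.6 kJ/mol.
SH at 180° (staggered): OH(0°)/F(300°) gauche 1.9; Br(120°)/SH(180°) gauche 3.5; SH(240°)/SH(180°) gauche 3.1; SH(240°)/F(300°) gauche 2.0 → 10.5 kJ/mol.
SH at 240° (eclipsed): OH(0°)/F(0°) eclipsed 7.7; Br(120°)/H(120°) eclipsed 5.3; SH(240°)/SH(240°) eclipsed 10.9 → 23.9 kJ/mol.
SH at 300° (staggered): OH(0°)/SH(300°) gauche 3.2; OH(0°)/F(60°) gauche 1.9; Br(120°)/F(60°) gauche 2.5; SH(240°)/SH(300°) gauche 3.1 → 10.7 kJ/mol.
Max at 120° (25.6 kJ/mol), min at 180° (10.5 kJ/mol); barrier = 15.1 kJ/mol.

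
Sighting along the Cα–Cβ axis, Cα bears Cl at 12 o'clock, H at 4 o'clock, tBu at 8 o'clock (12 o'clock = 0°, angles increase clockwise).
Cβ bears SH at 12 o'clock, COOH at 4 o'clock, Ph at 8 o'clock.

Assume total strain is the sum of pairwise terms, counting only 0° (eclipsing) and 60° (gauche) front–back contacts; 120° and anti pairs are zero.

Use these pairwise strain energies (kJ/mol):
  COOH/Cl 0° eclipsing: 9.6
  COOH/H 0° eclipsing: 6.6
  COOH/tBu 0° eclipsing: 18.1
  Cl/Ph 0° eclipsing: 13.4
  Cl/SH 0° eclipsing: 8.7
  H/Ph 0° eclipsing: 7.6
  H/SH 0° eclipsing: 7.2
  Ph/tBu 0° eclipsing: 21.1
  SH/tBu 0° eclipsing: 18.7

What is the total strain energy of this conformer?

36.4 kJ/mol

This conformer is eclipsed. Cl at 0° is eclipsed with SH at 0° (8.7); H at 120° is eclipsed with COOH at 120° (6.6); tBu at 240° is eclipsed with Ph at 240° (21.1). Total 36.4 kJ/mol.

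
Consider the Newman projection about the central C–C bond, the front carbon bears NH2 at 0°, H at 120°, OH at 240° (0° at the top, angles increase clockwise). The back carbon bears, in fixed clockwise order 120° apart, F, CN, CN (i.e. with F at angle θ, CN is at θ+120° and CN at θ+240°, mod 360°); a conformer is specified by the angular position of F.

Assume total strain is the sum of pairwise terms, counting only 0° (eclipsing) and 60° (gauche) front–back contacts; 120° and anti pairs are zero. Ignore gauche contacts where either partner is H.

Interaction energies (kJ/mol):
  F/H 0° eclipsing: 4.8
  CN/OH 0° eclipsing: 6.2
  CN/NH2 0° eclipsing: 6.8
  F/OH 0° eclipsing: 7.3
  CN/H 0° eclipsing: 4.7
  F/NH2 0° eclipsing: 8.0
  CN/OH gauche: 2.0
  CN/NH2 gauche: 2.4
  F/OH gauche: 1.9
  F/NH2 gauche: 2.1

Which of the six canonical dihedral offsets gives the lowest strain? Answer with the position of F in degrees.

300°

F at 0° is eclipsed. NH2 at 0° is eclipsed with F at 0° (8.0); H at 120° is eclipsed with CN at 120° (4.7); OH at 240° is eclipsed with CN at 240° (6.2). Total 18.9 kJ/mol.
F at 60° is staggered. NH2 at 0° is gauche with F at 60° (2.1); NH2 at 0° is gauche with CN at 300° (2.4); OH at 240° is gauche with CN at 180° (2.0); OH at 240° is gauche with CN at 300° (2.0). Total 8.5 kJ/mol.
F at 120° is eclipsed. NH2 at 0° is eclipsed with CN at 0° (6.8); H at 120° is eclipsed with F at 120° (4.8); OH at 240° is eclipsed with CN at 240° (6.2). Total 17.8 kJ/mol.
F at 180° is staggered. NH2 at 0° is gauche with CN at 300° (2.4); NH2 at 0° is gauche with CN at 60° (2.4); OH at 240° is gauche with F at 180° (1.9); OH at 240° is gauche with CN at 300° (2.0). Total 8.7 kJ/mol.
F at 240° is eclipsed. NH2 at 0° is eclipsed with CN at 0° (6.8); H at 120° is eclipsed with CN at 120° (4.7); OH at 240° is eclipsed with F at 240° (7.3). Total 18.8 kJ/mol.
F at 300° is staggered. NH2 at 0° is gauche with F at 300° (2.1); NH2 at 0° is gauche with CN at 60° (2.4); OH at 240° is gauche with F at 300° (1.9); OH at 240° is gauche with CN at 180° (2.0). Total 8.4 kJ/mol.
The minimum (8.4 kJ/mol) occurs with F at 300°.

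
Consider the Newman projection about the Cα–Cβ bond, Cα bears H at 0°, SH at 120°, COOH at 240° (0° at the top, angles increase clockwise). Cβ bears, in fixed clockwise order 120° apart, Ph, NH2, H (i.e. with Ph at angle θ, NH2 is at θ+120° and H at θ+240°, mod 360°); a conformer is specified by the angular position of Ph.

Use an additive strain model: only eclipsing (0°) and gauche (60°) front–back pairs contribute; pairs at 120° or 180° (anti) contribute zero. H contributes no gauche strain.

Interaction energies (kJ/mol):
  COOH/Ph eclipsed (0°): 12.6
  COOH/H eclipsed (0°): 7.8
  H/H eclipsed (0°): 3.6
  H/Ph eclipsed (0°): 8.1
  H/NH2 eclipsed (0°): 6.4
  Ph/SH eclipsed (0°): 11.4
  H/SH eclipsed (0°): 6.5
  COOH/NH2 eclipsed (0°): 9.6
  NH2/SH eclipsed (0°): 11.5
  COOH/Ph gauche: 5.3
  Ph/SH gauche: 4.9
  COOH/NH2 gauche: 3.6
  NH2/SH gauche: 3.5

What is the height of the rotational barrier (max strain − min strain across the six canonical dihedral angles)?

18.6 kJ/mol

Ph at 0° is eclipsed. H at 0° is eclipsed with Ph at 0° (8.1); SH at 120° is eclipsed with NH2 at 120° (11.5); COOH at 240° is eclipsed with H at 240° (7.8). Total 27.4 kJ/mol.
Ph at 60° is staggered. SH at 120° is gauche with Ph at 60° (4.9); SH at 120° is gauche with NH2 at 180° (3.5); COOH at 240° is gauche with NH2 at 180° (3.6). Total 12.0 kJ/mol.
Ph at 120° is eclipsed. H at 0° is eclipsed with H at 0° (3.6); SH at 120° is eclipsed with Ph at 120° (11.4); COOH at 240° is eclipsed with NH2 at 240° (9.6). Total 24.6 kJ/mol.
Ph at 180° is staggered. SH at 120° is gauche with Ph at 180° (4.9); COOH at 240° is gauche with Ph at 180° (5.3); COOH at 240° is gauche with NH2 at 300° (3.6). Total 13.8 kJ/mol.
Ph at 240° is eclipsed. H at 0° is eclipsed with NH2 at 0° (6.4); SH at 120° is eclipsed with H at 120° (6.5); COOH at 240° is eclipsed with Ph at 240° (12.6). Total 25.5 kJ/mol.
Ph at 300° is staggered. SH at 120° is gauche with NH2 at 60° (3.5); COOH at 240° is gauche with Ph at 300° (5.3). Total 8.8 kJ/mol.
Max at 0° (27.4 kJ/mol), min at 300° (8.8 kJ/mol); barrier = 18.6 kJ/mol.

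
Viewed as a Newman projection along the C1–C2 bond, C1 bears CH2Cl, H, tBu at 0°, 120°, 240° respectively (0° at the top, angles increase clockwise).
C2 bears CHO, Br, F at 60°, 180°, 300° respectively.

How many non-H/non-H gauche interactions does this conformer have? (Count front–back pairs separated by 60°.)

Non-H gauche pairs: CH2Cl(0°)/CHO(60°); CH2Cl(0°)/F(300°); tBu(240°)/Br(180°); tBu(240°)/F(300°) — 4 interactions.

4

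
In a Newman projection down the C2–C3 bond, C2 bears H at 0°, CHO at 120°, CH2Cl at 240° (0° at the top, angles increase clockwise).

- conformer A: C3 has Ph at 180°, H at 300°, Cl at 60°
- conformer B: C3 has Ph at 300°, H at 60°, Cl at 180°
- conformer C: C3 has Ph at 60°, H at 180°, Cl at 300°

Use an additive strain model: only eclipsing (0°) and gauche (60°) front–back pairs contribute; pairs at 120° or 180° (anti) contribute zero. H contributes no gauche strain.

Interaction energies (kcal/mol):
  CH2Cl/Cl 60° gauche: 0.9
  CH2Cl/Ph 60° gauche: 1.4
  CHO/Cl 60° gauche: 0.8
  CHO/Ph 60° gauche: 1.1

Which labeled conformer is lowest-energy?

A is staggered. CHO at 120° is gauche with Ph at 180° (1.1); CHO at 120° is gauche with Cl at 60° (0.8); CH2Cl at 240° is gauche with Ph at 180° (1.4). Total 3.3 kcal/mol.
B is staggered. CHO at 120° is gauche with Cl at 180° (0.8); CH2Cl at 240° is gauche with Ph at 300° (1.4); CH2Cl at 240° is gauche with Cl at 180° (0.9). Total 3.1 kcal/mol.
C is staggered. CHO at 120° is gauche with Ph at 60° (1.1); CH2Cl at 240° is gauche with Cl at 300° (0.9). Total 2.0 kcal/mol.
C has the lowest total (2.0 kcal/mol).

C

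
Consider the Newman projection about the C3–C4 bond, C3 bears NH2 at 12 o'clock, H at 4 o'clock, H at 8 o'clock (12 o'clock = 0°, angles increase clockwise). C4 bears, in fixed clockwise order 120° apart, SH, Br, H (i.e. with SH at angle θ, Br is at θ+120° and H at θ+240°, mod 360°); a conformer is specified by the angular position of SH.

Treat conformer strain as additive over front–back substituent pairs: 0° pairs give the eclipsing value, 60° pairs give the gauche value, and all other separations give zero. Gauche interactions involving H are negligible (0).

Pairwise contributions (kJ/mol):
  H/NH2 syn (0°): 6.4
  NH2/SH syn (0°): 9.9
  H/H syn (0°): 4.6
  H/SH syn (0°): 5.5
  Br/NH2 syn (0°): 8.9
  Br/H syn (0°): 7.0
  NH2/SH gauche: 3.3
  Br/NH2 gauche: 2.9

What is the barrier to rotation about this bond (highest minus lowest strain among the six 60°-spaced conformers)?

18.6 kJ/mol

SH at 0° (eclipsed): NH2(0°)/SH(0°) eclipsed 9.9; H(120°)/Br(120°) eclipsed 7.0; H(240°)/H(240°) eclipsed 4.6 → 21.5 kJ/mol.
SH at 60° (staggered): NH2(0°)/SH(60°) gauche 3.3 → 3.3 kJ/mol.
SH at 120° (eclipsed): NH2(0°)/H(0°) eclipsed 6.4; H(120°)/SH(120°) eclipsed 5.5; H(240°)/Br(240°) eclipsed 7.0 → 18.9 kJ/mol.
SH at 180° (staggered): NH2(0°)/Br(300°) gauche 2.9 → 2.9 kJ/mol.
SH at 240° (eclipsed): NH2(0°)/Br(0°) eclipsed 8.9; H(120°)/H(120°) eclipsed 4.6; H(240°)/SH(240°) eclipsed 5.5 → 19.0 kJ/mol.
SH at 300° (staggered): NH2(0°)/SH(300°) gauche 3.3; NH2(0°)/Br(60°) gauche 2.9 → 6.2 kJ/mol.
Max at 0° (21.5 kJ/mol), min at 180° (2.9 kJ/mol); barrier = 18.6 kJ/mol.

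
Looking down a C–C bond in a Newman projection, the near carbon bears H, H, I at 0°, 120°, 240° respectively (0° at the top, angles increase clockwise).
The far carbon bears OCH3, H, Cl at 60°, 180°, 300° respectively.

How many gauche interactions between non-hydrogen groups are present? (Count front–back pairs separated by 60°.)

1

Non-H gauche pairs: I(240°)/Cl(300°) — 1 interaction.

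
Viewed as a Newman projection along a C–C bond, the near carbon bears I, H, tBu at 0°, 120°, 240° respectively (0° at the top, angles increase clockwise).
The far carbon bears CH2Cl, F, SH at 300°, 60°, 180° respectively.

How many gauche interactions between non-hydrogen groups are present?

Non-H gauche pairs: I(0°)/CH2Cl(300°); I(0°)/F(60°); tBu(240°)/CH2Cl(300°); tBu(240°)/SH(180°) — 4 interactions.

4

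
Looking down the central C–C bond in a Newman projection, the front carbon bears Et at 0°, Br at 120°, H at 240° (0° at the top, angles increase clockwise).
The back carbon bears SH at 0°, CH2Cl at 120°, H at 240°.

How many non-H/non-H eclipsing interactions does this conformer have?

Non-H eclipsing pairs: Et(0°)/SH(0°); Br(120°)/CH2Cl(120°) — 2 interactions.

2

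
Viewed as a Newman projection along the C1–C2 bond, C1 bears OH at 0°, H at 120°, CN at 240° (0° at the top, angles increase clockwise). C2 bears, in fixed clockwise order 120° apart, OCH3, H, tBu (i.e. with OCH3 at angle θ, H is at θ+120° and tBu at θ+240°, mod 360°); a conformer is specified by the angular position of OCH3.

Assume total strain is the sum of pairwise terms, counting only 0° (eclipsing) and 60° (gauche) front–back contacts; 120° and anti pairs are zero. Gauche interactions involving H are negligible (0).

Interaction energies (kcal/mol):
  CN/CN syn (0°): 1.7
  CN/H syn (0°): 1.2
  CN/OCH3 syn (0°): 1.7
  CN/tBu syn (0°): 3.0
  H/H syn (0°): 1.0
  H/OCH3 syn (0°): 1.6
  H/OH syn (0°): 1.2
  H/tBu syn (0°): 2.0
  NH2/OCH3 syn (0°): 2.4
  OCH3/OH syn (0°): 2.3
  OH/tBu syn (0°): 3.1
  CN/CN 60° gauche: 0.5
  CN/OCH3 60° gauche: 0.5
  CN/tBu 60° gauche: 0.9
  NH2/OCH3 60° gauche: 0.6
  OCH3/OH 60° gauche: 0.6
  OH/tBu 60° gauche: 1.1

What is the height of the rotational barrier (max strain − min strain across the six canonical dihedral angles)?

OCH3 at 0° (eclipsed): OH(0°)/OCH3(0°) eclipsed 2.3; H(120°)/H(120°) eclipsed 1.0; CN(240°)/tBu(240°) eclipsed 3.0 → 6.3 kcal/mol.
OCH3 at 60° (staggered): OH(0°)/OCH3(60°) gauche 0.6; OH(0°)/tBu(300°) gauche 1.1; CN(240°)/tBu(300°) gauche 0.9 → 2.6 kcal/mol.
OCH3 at 120° (eclipsed): OH(0°)/tBu(0°) eclipsed 3.1; H(120°)/OCH3(120°) eclipsed 1.6; CN(240°)/H(240°) eclipsed 1.2 → 5.9 kcal/mol.
OCH3 at 180° (staggered): OH(0°)/tBu(60°) gauche 1.1; CN(240°)/OCH3(180°) gauche 0.5 → 1.6 kcal/mol.
OCH3 at 240° (eclipsed): OH(0°)/H(0°) eclipsed 1.2; H(120°)/tBu(120°) eclipsed 2.0; CN(240°)/OCH3(240°) eclipsed 1.7 → 4.9 kcal/mol.
OCH3 at 300° (staggered): OH(0°)/OCH3(300°) gauche 0.6; CN(240°)/OCH3(300°) gauche 0.5; CN(240°)/tBu(180°) gauche 0.9 → 2.0 kcal/mol.
Max at 0° (6.3 kcal/mol), min at 180° (1.6 kcal/mol); barrier = 4.7 kcal/mol.

4.7 kcal/mol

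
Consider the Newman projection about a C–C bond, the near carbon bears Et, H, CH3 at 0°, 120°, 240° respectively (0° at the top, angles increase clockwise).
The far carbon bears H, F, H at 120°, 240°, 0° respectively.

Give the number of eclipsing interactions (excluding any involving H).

1

Non-H eclipsing pairs: CH3(240°)/F(240°) — 1 interaction.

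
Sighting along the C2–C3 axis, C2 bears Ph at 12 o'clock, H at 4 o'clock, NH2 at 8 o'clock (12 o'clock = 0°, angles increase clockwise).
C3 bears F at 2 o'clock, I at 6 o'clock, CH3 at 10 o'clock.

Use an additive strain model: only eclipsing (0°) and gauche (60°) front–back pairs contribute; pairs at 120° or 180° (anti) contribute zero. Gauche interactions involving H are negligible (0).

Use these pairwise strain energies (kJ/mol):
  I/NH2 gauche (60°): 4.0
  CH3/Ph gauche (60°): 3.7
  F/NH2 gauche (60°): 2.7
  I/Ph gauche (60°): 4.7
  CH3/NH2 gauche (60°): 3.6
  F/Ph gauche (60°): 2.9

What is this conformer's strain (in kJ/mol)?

14.2 kJ/mol

This conformer (staggered): Ph–F gauche, Ph–CH3 gauche, NH2–I gauche, NH2–CH3 gauche; 2.9 + 3.7 + 4.0 + 3.6 = 14.2 kJ/mol.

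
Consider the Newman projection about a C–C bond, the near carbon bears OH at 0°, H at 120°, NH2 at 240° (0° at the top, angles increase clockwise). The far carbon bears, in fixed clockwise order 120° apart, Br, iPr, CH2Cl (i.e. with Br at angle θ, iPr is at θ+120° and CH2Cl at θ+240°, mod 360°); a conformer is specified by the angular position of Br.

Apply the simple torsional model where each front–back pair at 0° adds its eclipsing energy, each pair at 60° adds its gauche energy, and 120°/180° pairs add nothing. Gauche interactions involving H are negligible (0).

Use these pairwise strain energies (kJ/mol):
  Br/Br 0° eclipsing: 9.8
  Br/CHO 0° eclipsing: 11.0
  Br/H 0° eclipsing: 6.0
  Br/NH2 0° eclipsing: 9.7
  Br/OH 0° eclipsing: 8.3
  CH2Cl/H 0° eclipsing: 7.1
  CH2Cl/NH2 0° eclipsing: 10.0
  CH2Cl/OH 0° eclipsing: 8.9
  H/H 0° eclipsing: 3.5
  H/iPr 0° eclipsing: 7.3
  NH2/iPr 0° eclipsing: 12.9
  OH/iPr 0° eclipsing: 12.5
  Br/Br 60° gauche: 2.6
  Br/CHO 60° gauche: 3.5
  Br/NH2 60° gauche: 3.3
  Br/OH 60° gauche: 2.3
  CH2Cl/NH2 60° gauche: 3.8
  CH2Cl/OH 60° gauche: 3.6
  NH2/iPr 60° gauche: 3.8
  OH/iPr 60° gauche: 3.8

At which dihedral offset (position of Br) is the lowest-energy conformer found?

Br at 0° (eclipsed): OH(0°)/Br(0°) eclipsed 8.3; H(120°)/iPr(120°) eclipsed 7.3; NH2(240°)/CH2Cl(240°) eclipsed 10.0 → 25.6 kJ/mol.
Br at 60° (staggered): OH(0°)/Br(60°) gauche 2.3; OH(0°)/CH2Cl(300°) gauche 3.6; NH2(240°)/iPr(180°) gauche 3.8; NH2(240°)/CH2Cl(300°) gauche 3.8 → 13.5 kJ/mol.
Br at 120° (eclipsed): OH(0°)/CH2Cl(0°) eclipsed 8.9; H(120°)/Br(120°) eclipsed 6.0; NH2(240°)/iPr(240°) eclipsed 12.9 → 27.8 kJ/mol.
Br at 180° (staggered): OH(0°)/iPr(300°) gauche 3.8; OH(0°)/CH2Cl(60°) gauche 3.6; NH2(240°)/Br(180°) gauche 3.3; NH2(240°)/iPr(300°) gauche 3.8 → 14.5 kJ/mol.
Br at 240° (eclipsed): OH(0°)/iPr(0°) eclipsed 12.5; H(120°)/CH2Cl(120°) eclipsed 7.1; NH2(240°)/Br(240°) eclipsed 9.7 → 29.3 kJ/mol.
Br at 300° (staggered): OH(0°)/Br(300°) gauche 2.3; OH(0°)/iPr(60°) gauche 3.8; NH2(240°)/Br(300°) gauche 3.3; NH2(240°)/CH2Cl(180°) gauche 3.8 → 13.2 kJ/mol.
The minimum (13.2 kJ/mol) occurs with Br at 300°.

300°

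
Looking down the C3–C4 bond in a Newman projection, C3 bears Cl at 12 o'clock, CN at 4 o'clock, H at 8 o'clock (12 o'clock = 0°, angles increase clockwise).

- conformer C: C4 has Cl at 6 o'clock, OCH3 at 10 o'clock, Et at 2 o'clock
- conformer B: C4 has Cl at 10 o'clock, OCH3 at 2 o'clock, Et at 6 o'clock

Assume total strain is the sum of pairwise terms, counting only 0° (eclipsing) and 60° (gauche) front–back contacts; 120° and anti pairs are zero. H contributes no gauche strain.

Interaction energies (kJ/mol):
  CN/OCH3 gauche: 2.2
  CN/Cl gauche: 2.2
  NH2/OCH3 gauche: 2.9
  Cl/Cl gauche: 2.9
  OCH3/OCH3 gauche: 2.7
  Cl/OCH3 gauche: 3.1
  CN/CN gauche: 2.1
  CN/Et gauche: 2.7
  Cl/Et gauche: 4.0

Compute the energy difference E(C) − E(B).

+1.1 kJ/mol

C is staggered. Cl at 0° is gauche with OCH3 at 300° (3.1); Cl at 0° is gauche with Et at 60° (4.0); CN at 120° is gauche with Cl at 180° (2.2); CN at 120° is gauche with Et at 60° (2.7). Total 12.0 kJ/mol.
B is staggered. Cl at 0° is gauche with Cl at 300° (2.9); Cl at 0° is gauche with OCH3 at 60° (3.1); CN at 120° is gauche with OCH3 at 60° (2.2); CN at 120° is gauche with Et at 180° (2.7). Total 10.9 kJ/mol.
E(C) − E(B) = 12.0 − 10.9 = +1.1 kJ/mol.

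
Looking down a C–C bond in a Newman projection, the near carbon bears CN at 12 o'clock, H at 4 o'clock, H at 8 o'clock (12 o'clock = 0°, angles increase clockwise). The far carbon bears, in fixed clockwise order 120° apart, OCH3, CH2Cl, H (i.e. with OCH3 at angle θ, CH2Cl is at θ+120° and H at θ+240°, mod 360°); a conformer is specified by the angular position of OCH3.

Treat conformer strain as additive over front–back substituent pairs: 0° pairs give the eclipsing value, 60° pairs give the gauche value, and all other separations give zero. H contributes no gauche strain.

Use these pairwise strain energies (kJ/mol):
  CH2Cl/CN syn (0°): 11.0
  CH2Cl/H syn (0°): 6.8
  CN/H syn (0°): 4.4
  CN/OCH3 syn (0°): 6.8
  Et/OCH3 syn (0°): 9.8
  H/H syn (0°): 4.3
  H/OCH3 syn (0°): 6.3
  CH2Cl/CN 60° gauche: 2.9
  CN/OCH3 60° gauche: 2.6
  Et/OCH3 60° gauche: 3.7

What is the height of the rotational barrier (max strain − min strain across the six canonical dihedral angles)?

19.0 kJ/mol

OCH3 at 0° is eclipsed. CN at 0° is eclipsed with OCH3 at 0° (6.8); H at 120° is eclipsed with CH2Cl at 120° (6.8); H at 240° is eclipsed with H at 240° (4.3). Total 17.9 kJ/mol.
OCH3 at 60° is staggered. CN at 0° is gauche with OCH3 at 60° (2.6). Total 2.6 kJ/mol.
OCH3 at 120° is eclipsed. CN at 0° is eclipsed with H at 0° (4.4); H at 120° is eclipsed with OCH3 at 120° (6.3); H at 240° is eclipsed with CH2Cl at 240° (6.8). Total 17.5 kJ/mol.
OCH3 at 180° is staggered. CN at 0° is gauche with CH2Cl at 300° (2.9). Total 2.9 kJ/mol.
OCH3 at 240° is eclipsed. CN at 0° is eclipsed with CH2Cl at 0° (11.0); H at 120° is eclipsed with H at 120° (4.3); H at 240° is eclipsed with OCH3 at 240° (6.3). Total 21.6 kJ/mol.
OCH3 at 300° is staggered. CN at 0° is gauche with OCH3 at 300° (2.6); CN at 0° is gauche with CH2Cl at 60° (2.9). Total 5.5 kJ/mol.
Max at 240° (21.6 kJ/mol), min at 60° (2.6 kJ/mol); barrier = 19.0 kJ/mol.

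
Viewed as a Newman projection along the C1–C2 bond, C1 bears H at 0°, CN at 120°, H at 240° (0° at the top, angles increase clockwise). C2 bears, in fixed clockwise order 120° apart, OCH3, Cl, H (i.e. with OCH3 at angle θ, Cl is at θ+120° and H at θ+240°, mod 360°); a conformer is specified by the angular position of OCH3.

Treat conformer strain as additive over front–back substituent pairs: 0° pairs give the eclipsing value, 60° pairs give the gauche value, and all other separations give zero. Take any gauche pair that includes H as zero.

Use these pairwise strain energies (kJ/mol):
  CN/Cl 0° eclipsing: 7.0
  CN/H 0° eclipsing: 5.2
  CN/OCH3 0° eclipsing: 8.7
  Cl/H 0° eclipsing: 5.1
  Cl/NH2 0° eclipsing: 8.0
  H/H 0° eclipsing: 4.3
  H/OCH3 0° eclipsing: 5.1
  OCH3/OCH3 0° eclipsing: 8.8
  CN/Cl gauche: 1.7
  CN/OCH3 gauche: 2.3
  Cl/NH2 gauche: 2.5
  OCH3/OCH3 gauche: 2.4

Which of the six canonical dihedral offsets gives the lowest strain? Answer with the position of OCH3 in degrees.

OCH3 at 0° (eclipsed): H(0°)/OCH3(0°) eclipsed 5.1; CN(120°)/Cl(120°) eclipsed 7.0; H(240°)/H(240°) eclipsed 4.3 → 16.4 kJ/mol.
OCH3 at 60° (staggered): CN(120°)/OCH3(60°) gauche 2.3; CN(120°)/Cl(180°) gauche 1.7 → 4.0 kJ/mol.
OCH3 at 120° (eclipsed): H(0°)/H(0°) eclipsed 4.3; CN(120°)/OCH3(120°) eclipsed 8.7; H(240°)/Cl(240°) eclipsed 5.1 → 18.1 kJ/mol.
OCH3 at 180° (staggered): CN(120°)/OCH3(180°) gauche 2.3 → 2.3 kJ/mol.
OCH3 at 240° (eclipsed): H(0°)/Cl(0°) eclipsed 5.1; CN(120°)/H(120°) eclipsed 5.2; H(240°)/OCH3(240°) eclipsed 5.1 → 15.4 kJ/mol.
OCH3 at 300° (staggered): CN(120°)/Cl(60°) gauche 1.7 → 1.7 kJ/mol.
The minimum (1.7 kJ/mol) occurs with OCH3 at 300°.

300°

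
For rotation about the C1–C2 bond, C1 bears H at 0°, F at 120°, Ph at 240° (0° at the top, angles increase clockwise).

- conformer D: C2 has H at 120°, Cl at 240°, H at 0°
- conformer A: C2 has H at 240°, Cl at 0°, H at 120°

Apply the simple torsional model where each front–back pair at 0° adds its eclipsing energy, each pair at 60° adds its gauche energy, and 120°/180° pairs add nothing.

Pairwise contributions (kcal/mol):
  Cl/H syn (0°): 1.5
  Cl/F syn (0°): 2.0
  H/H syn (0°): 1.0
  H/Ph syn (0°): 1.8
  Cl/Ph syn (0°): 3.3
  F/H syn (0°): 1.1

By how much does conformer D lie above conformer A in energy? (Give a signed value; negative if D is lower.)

+1.0 kcal/mol

D is eclipsed. H at 0° is eclipsed with H at 0° (1.0); F at 120° is eclipsed with H at 120° (1.1); Ph at 240° is eclipsed with Cl at 240° (3.3). Total 5.4 kcal/mol.
A is eclipsed. H at 0° is eclipsed with Cl at 0° (1.5); F at 120° is eclipsed with H at 120° (1.1); Ph at 240° is eclipsed with H at 240° (1.8). Total 4.4 kcal/mol.
E(D) − E(A) = 5.4 − 4.4 = +1.0 kcal/mol.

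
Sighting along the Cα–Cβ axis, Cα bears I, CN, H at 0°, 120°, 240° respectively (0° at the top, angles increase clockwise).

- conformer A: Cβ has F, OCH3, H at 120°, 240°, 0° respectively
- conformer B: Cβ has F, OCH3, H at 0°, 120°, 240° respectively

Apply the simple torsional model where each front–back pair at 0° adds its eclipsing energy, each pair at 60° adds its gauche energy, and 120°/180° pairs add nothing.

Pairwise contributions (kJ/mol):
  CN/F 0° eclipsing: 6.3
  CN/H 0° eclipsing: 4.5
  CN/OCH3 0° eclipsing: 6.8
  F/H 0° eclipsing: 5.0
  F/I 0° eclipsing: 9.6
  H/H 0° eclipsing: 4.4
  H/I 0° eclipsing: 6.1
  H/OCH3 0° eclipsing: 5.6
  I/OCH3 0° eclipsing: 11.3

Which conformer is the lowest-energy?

A (eclipsed): I–H eclipsed, CN–F eclipsed, H–OCH3 eclipsed; 6.1 + 6.3 + 5.6 = 18.0 kJ/mol.
B (eclipsed): I–F eclipsed, CN–OCH3 eclipsed, H–H eclipsed; 9.6 + 6.8 + 4.4 = 20.8 kJ/mol.
A has the lowest total (18.0 kJ/mol).

A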